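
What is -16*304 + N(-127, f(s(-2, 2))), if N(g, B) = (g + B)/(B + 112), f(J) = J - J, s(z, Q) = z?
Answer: -544895/112 ≈ -4865.1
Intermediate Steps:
f(J) = 0
N(g, B) = (B + g)/(112 + B)
-16*304 + N(-127, f(s(-2, 2))) = -16*304 + (0 - 127)/(112 + 0) = -4864 - 127/112 = -544895/112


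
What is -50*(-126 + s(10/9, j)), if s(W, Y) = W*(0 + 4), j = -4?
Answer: 54700/9 ≈ 6077.8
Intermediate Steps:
s(W, Y) = 4*W (s(W, Y) = W*4 = 4*W)
-50*(-126 + s(10/9, j)) = -50*(-126 + 4*(10/9)) = -50*(-126 + 40/9) = -50*(-1094/9) = 54700/9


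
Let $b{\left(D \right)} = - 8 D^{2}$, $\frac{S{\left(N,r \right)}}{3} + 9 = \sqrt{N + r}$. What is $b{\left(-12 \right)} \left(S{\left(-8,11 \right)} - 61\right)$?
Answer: $101376 - 3456 \sqrt{3} \approx 95390.0$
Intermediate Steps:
$S{\left(N,r \right)} = -27 + 3 \sqrt{N + r}$
$b{\left(-12 \right)} \left(S{\left(-8,11 \right)} - 61\right) = - 8 \left(-12\right)^{2} \left(\left(-27 + 3 \sqrt{-8 + 11}\right) - 61\right) = \left(-8\right) 144 \left(\left(-27 + 3 \sqrt{3}\right) - 61\right) = - 1152 \left(-88 + 3 \sqrt{3}\right) = 101376 - 3456 \sqrt{3}$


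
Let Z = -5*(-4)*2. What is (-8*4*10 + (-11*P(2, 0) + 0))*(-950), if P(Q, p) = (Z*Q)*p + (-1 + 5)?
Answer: 345800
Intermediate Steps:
Z = 40 (Z = 20*2 = 40)
P(Q, p) = 4 + 40*Q*p (P(Q, p) = (40*Q)*p + (-1 + 5) = 40*Q*p + 4 = 4 + 40*Q*p)
(-8*4*10 + (-11*P(2, 0) + 0))*(-950) = (-8*4*10 + (-11*(4 + 40*2*0) + 0))*(-950) = (-32*10 + (-11*(4 + 0) + 0))*(-950) = (-320 + (-11*4 + 0))*(-950) = (-320 + (-44 + 0))*(-950) = (-320 - 44)*(-950) = -364*(-950) = 345800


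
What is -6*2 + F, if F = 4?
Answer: -8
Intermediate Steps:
-6*2 + F = -6*2 + 4 = -12 + 4 = -8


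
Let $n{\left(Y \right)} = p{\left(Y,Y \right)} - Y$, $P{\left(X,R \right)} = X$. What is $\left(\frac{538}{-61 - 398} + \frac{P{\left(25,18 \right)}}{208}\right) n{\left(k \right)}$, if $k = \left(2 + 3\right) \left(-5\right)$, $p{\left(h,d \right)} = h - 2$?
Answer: $\frac{100429}{47736} \approx 2.1038$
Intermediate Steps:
$p{\left(h,d \right)} = -2 + h$ ($p{\left(h,d \right)} = h - 2 = -2 + h$)
$k = -25$ ($k = 5 \left(-5\right) = -25$)
$n{\left(Y \right)} = -2$ ($n{\left(Y \right)} = \left(-2 + Y\right) - Y = -2$)
$\left(\frac{538}{-61 - 398} + \frac{P{\left(25,18 \right)}}{208}\right) n{\left(k \right)} = \left(\frac{538}{-61 - 398} + \frac{25}{208}\right) \left(-2\right) = \left(\frac{538}{-61 - 398} + 25 \cdot \frac{1}{208}\right) \left(-2\right) = \left(\frac{538}{-459} + \frac{25}{208}\right) \left(-2\right) = \left(538 \left(- \frac{1}{459}\right) + \frac{25}{208}\right) \left(-2\right) = \left(- \frac{538}{459} + \frac{25}{208}\right) \left(-2\right) = \left(- \frac{100429}{95472}\right) \left(-2\right) = \frac{100429}{47736}$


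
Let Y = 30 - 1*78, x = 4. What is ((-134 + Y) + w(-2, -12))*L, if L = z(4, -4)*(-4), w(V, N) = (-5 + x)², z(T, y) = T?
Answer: 2896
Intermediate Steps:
Y = -48 (Y = 30 - 78 = -48)
w(V, N) = 1 (w(V, N) = (-5 + 4)² = (-1)² = 1)
L = -16 (L = 4*(-4) = -16)
((-134 + Y) + w(-2, -12))*L = ((-134 - 48) + 1)*(-16) = (-182 + 1)*(-16) = -181*(-16) = 2896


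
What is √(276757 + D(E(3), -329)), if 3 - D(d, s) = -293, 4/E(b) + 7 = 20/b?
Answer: √277053 ≈ 526.36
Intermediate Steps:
E(b) = 4/(-7 + 20/b)
D(d, s) = 296 (D(d, s) = 3 - 1*(-293) = 3 + 293 = 296)
√(276757 + D(E(3), -329)) = √(276757 + 296) = √277053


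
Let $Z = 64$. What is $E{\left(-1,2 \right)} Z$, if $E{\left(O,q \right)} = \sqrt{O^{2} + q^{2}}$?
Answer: $64 \sqrt{5} \approx 143.11$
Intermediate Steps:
$E{\left(-1,2 \right)} Z = \sqrt{\left(-1\right)^{2} + 2^{2}} \cdot 64 = \sqrt{1 + 4} \cdot 64 = \sqrt{5} \cdot 64 = 64 \sqrt{5}$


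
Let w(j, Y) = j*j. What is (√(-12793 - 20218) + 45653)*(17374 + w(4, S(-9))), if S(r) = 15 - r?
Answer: 793905670 + 17390*I*√33011 ≈ 7.9391e+8 + 3.1596e+6*I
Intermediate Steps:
w(j, Y) = j²
(√(-12793 - 20218) + 45653)*(17374 + w(4, S(-9))) = (√(-12793 - 20218) + 45653)*(17374 + 4²) = (√(-33011) + 45653)*(17374 + 16) = (I*√33011 + 45653)*17390 = (45653 + I*√33011)*17390 = 793905670 + 17390*I*√33011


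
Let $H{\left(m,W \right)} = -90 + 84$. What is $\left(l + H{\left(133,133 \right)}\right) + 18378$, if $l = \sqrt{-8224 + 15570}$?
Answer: $18372 + \sqrt{7346} \approx 18458.0$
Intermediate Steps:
$H{\left(m,W \right)} = -6$
$l = \sqrt{7346} \approx 85.709$
$\left(l + H{\left(133,133 \right)}\right) + 18378 = \left(\sqrt{7346} - 6\right) + 18378 = \left(-6 + \sqrt{7346}\right) + 18378 = 18372 + \sqrt{7346}$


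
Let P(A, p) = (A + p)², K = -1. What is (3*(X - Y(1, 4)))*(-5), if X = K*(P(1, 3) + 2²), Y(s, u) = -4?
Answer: 240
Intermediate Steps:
X = -20 (X = -((1 + 3)² + 2²) = -(4² + 4) = -(16 + 4) = -1*20 = -20)
(3*(X - Y(1, 4)))*(-5) = (3*(-20 - 1*(-4)))*(-5) = (3*(-20 + 4))*(-5) = (3*(-16))*(-5) = -48*(-5) = 240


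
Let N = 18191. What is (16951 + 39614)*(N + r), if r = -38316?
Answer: -1138370625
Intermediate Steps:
(16951 + 39614)*(N + r) = (16951 + 39614)*(18191 - 38316) = 56565*(-20125) = -1138370625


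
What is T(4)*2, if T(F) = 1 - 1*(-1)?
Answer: 4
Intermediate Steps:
T(F) = 2 (T(F) = 1 + 1 = 2)
T(4)*2 = 2*2 = 4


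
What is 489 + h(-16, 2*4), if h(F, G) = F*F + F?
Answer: 729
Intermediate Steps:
h(F, G) = F + F**2 (h(F, G) = F**2 + F = F + F**2)
489 + h(-16, 2*4) = 489 - 16*(1 - 16) = 489 - 16*(-15) = 489 + 240 = 729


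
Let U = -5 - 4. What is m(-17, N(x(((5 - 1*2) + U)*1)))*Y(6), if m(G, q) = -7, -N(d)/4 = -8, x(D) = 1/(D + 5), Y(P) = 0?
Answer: 0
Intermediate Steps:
U = -9
x(D) = 1/(5 + D)
N(d) = 32 (N(d) = -4*(-8) = 32)
m(-17, N(x(((5 - 1*2) + U)*1)))*Y(6) = -7*0 = 0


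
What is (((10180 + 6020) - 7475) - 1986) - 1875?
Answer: 4864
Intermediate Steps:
(((10180 + 6020) - 7475) - 1986) - 1875 = ((16200 - 7475) - 1986) - 1875 = (8725 - 1986) - 1875 = 6739 - 1875 = 4864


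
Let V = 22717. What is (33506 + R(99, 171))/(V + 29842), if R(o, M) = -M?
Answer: 33335/52559 ≈ 0.63424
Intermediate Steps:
(33506 + R(99, 171))/(V + 29842) = (33506 - 1*171)/(22717 + 29842) = (33506 - 171)/52559 = 33335*(1/52559) = 33335/52559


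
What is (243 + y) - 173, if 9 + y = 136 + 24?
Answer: 221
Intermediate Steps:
y = 151 (y = -9 + (136 + 24) = -9 + 160 = 151)
(243 + y) - 173 = (243 + 151) - 173 = 394 - 173 = 221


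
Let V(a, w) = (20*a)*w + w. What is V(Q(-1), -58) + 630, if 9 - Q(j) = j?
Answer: -11028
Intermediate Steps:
Q(j) = 9 - j
V(a, w) = w + 20*a*w (V(a, w) = 20*a*w + w = w + 20*a*w)
V(Q(-1), -58) + 630 = -58*(1 + 20*(9 - 1*(-1))) + 630 = -58*(1 + 20*(9 + 1)) + 630 = -58*(1 + 20*10) + 630 = -58*(1 + 200) + 630 = -58*201 + 630 = -11658 + 630 = -11028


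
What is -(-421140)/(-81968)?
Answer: -105285/20492 ≈ -5.1379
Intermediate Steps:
-(-421140)/(-81968) = -(-421140)*(-1)/81968 = -1*105285/20492 = -105285/20492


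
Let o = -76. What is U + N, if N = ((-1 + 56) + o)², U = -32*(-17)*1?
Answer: 985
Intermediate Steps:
U = 544 (U = 544*1 = 544)
N = 441 (N = ((-1 + 56) - 76)² = (55 - 76)² = (-21)² = 441)
U + N = 544 + 441 = 985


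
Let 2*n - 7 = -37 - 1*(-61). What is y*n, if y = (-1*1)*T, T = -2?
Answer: 31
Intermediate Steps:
n = 31/2 (n = 7/2 + (-37 - 1*(-61))/2 = 7/2 + (-37 + 61)/2 = 7/2 + (1/2)*24 = 7/2 + 12 = 31/2 ≈ 15.500)
y = 2 (y = -1*1*(-2) = -1*(-2) = 2)
y*n = 2*(31/2) = 31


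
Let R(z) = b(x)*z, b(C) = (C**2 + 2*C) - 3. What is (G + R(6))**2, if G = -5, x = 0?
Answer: 529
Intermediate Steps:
b(C) = -3 + C**2 + 2*C
R(z) = -3*z (R(z) = (-3 + 0**2 + 2*0)*z = (-3 + 0 + 0)*z = -3*z)
(G + R(6))**2 = (-5 - 3*6)**2 = (-5 - 18)**2 = (-23)**2 = 529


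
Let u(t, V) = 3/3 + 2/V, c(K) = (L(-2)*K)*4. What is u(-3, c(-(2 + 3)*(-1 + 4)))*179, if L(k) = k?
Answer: 10919/60 ≈ 181.98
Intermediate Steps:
c(K) = -8*K (c(K) = -2*K*4 = -8*K)
u(t, V) = 1 + 2/V (u(t, V) = 3*(1/3) + 2/V = 1 + 2/V)
u(-3, c(-(2 + 3)*(-1 + 4)))*179 = ((2 - (-8)*(2 + 3)*(-1 + 4))/((-(-8)*(2 + 3)*(-1 + 4))))*179 = ((2 - (-8)*5*3)/((-(-8)*5*3)))*179 = ((2 - (-8)*15)/((-(-8)*15)))*179 = ((2 - 8*(-15))/((-8*(-15))))*179 = ((2 + 120)/120)*179 = ((1/120)*122)*179 = (61/60)*179 = 10919/60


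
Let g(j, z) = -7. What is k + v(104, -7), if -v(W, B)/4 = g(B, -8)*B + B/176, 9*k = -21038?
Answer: -1003225/396 ≈ -2533.4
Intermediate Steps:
k = -21038/9 (k = (⅑)*(-21038) = -21038/9 ≈ -2337.6)
v(W, B) = 1231*B/44 (v(W, B) = -4*(-7*B + B/176) = -(-1231)*B/44 = 1231*B/44)
k + v(104, -7) = -21038/9 + (1231/44)*(-7) = -21038/9 - 8617/44 = -1003225/396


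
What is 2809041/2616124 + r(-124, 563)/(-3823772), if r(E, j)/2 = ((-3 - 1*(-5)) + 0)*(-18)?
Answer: 2685330170895/2500865424932 ≈ 1.0738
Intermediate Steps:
r(E, j) = -72 (r(E, j) = 2*(((-3 - 1*(-5)) + 0)*(-18)) = 2*(((-3 + 5) + 0)*(-18)) = 2*((2 + 0)*(-18)) = 2*(2*(-18)) = 2*(-36) = -72)
2809041/2616124 + r(-124, 563)/(-3823772) = 2809041/2616124 - 72/(-3823772) = 2809041*(1/2616124) - 72*(-1/3823772) = 2809041/2616124 + 18/955943 = 2685330170895/2500865424932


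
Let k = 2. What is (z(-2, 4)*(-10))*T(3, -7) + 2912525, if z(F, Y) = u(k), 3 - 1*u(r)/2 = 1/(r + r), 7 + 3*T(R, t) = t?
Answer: 8738345/3 ≈ 2.9128e+6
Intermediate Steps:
T(R, t) = -7/3 + t/3
u(r) = 6 - 1/r (u(r) = 6 - 2/(r + r) = 6 - 2*1/(2*r) = 6 - 1/r)
z(F, Y) = 11/2 (z(F, Y) = 6 - 1/2 = 6 - 1*½ = 6 - ½ = 11/2)
(z(-2, 4)*(-10))*T(3, -7) + 2912525 = ((11/2)*(-10))*(-7/3 + (⅓)*(-7)) + 2912525 = -55*(-7/3 - 7/3) + 2912525 = -55*(-14/3) + 2912525 = 770/3 + 2912525 = 8738345/3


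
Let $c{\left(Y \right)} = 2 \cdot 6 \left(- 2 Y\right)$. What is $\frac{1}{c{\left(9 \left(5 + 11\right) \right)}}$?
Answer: $- \frac{1}{3456} \approx -0.00028935$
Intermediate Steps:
$c{\left(Y \right)} = - 24 Y$ ($c{\left(Y \right)} = 12 \left(- 2 Y\right) = - 24 Y$)
$\frac{1}{c{\left(9 \left(5 + 11\right) \right)}} = \frac{1}{\left(-24\right) 9 \left(5 + 11\right)} = \frac{1}{\left(-24\right) 9 \cdot 16} = \frac{1}{\left(-24\right) 144} = \frac{1}{-3456} = - \frac{1}{3456}$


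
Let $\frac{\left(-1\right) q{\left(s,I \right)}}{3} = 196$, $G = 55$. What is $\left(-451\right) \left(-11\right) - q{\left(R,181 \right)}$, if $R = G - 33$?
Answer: $5549$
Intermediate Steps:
$R = 22$ ($R = 55 - 33 = 22$)
$q{\left(s,I \right)} = -588$ ($q{\left(s,I \right)} = \left(-3\right) 196 = -588$)
$\left(-451\right) \left(-11\right) - q{\left(R,181 \right)} = \left(-451\right) \left(-11\right) - -588 = 4961 + 588 = 5549$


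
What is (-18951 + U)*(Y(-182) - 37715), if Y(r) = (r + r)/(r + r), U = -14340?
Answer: 1255536774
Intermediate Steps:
Y(r) = 1 (Y(r) = (2*r)/((2*r)) = (2*r)*(1/(2*r)) = 1)
(-18951 + U)*(Y(-182) - 37715) = (-18951 - 14340)*(1 - 37715) = -33291*(-37714) = 1255536774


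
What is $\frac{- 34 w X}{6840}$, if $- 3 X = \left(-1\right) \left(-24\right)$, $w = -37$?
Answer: $- \frac{1258}{855} \approx -1.4713$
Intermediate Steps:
$X = -8$ ($X = - \frac{\left(-1\right) \left(-24\right)}{3} = \left(- \frac{1}{3}\right) 24 = -8$)
$\frac{- 34 w X}{6840} = \frac{\left(-34\right) \left(-37\right) \left(-8\right)}{6840} = 1258 \left(-8\right) \frac{1}{6840} = \left(-10064\right) \frac{1}{6840} = - \frac{1258}{855}$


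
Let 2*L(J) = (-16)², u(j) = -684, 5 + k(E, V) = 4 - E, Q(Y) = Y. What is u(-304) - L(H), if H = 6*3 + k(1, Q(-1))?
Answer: -812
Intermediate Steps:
k(E, V) = -1 - E (k(E, V) = -5 + (4 - E) = -1 - E)
H = 16 (H = 6*3 + (-1 - 1*1) = 18 + (-1 - 1) = 18 - 2 = 16)
L(J) = 128 (L(J) = (½)*(-16)² = (½)*256 = 128)
u(-304) - L(H) = -684 - 1*128 = -684 - 128 = -812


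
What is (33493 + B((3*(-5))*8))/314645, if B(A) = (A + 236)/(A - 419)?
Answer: 18052611/169593655 ≈ 0.10645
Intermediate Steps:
B(A) = (236 + A)/(-419 + A)
(33493 + B((3*(-5))*8))/314645 = (33493 + (236 + (3*(-5))*8)/(-419 + (3*(-5))*8))/314645 = (33493 + (236 - 15*8)/(-419 - 15*8))*(1/314645) = (33493 + (236 - 120)/(-419 - 120))*(1/314645) = (33493 + 116/(-539))*(1/314645) = (33493 - 1/539*116)*(1/314645) = (33493 - 116/539)*(1/314645) = (18052611/539)*(1/314645) = 18052611/169593655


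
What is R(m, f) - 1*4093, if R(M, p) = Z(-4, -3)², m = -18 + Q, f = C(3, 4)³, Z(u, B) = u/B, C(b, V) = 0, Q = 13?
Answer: -36821/9 ≈ -4091.2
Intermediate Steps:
f = 0 (f = 0³ = 0)
m = -5 (m = -18 + 13 = -5)
R(M, p) = 16/9 (R(M, p) = (-4/(-3))² = (-4*(-⅓))² = (4/3)² = 16/9)
R(m, f) - 1*4093 = 16/9 - 1*4093 = 16/9 - 4093 = -36821/9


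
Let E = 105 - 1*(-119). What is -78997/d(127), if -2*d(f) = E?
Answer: 78997/112 ≈ 705.33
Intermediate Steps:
E = 224 (E = 105 + 119 = 224)
d(f) = -112 (d(f) = -1/2*224 = -112)
-78997/d(127) = -78997/(-112) = -78997*(-1)/112 = -1*(-78997/112) = 78997/112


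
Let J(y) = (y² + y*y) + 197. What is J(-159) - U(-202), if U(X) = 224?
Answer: 50535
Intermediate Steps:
J(y) = 197 + 2*y² (J(y) = (y² + y²) + 197 = 2*y² + 197 = 197 + 2*y²)
J(-159) - U(-202) = (197 + 2*(-159)²) - 1*224 = (197 + 2*25281) - 224 = (197 + 50562) - 224 = 50759 - 224 = 50535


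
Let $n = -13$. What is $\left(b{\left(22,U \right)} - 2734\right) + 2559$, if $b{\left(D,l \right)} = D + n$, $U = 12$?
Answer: $-166$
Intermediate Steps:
$b{\left(D,l \right)} = -13 + D$ ($b{\left(D,l \right)} = D - 13 = -13 + D$)
$\left(b{\left(22,U \right)} - 2734\right) + 2559 = \left(\left(-13 + 22\right) - 2734\right) + 2559 = \left(9 - 2734\right) + 2559 = -2725 + 2559 = -166$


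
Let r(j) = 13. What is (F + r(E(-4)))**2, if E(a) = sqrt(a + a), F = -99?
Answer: 7396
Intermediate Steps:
E(a) = sqrt(2)*sqrt(a) (E(a) = sqrt(2*a) = sqrt(2)*sqrt(a))
(F + r(E(-4)))**2 = (-99 + 13)**2 = (-86)**2 = 7396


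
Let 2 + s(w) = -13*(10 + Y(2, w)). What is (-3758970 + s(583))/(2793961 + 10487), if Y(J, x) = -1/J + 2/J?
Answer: -7518217/5608896 ≈ -1.3404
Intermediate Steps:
Y(J, x) = 1/J
s(w) = -277/2 (s(w) = -2 - 13*(10 + 1/2) = -2 - 13*(10 + ½) = -2 - 13*21/2 = -2 - 273/2 = -277/2)
(-3758970 + s(583))/(2793961 + 10487) = (-3758970 - 277/2)/(2793961 + 10487) = -7518217/2/2804448 = -7518217/2*1/2804448 = -7518217/5608896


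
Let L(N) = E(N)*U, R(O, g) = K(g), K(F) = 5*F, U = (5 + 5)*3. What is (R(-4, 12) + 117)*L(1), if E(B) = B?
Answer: 5310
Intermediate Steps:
U = 30 (U = 10*3 = 30)
R(O, g) = 5*g
L(N) = 30*N (L(N) = N*30 = 30*N)
(R(-4, 12) + 117)*L(1) = (5*12 + 117)*(30*1) = (60 + 117)*30 = 177*30 = 5310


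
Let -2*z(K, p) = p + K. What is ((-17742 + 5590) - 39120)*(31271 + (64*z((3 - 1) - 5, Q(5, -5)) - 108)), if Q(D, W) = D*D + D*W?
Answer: -1602711448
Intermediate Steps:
Q(D, W) = D² + D*W
z(K, p) = -K/2 - p/2 (z(K, p) = -(p + K)/2 = -(K + p)/2 = -K/2 - p/2)
((-17742 + 5590) - 39120)*(31271 + (64*z((3 - 1) - 5, Q(5, -5)) - 108)) = ((-17742 + 5590) - 39120)*(31271 + (64*(-((3 - 1) - 5)/2 - 5*(5 - 5)/2) - 108)) = (-12152 - 39120)*(31271 + (64*(-(2 - 5)/2 - 5*0/2) - 108)) = -51272*(31271 + (64*(-½*(-3) - ½*0) - 108)) = -51272*(31271 + (64*(3/2 + 0) - 108)) = -51272*(31271 + (64*(3/2) - 108)) = -51272*(31271 + (96 - 108)) = -51272*(31271 - 12) = -51272*31259 = -1602711448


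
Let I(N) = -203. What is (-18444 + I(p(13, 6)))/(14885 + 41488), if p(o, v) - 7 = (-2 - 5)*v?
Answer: -18647/56373 ≈ -0.33078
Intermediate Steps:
p(o, v) = 7 - 7*v (p(o, v) = 7 + (-2 - 5)*v = 7 - 7*v)
(-18444 + I(p(13, 6)))/(14885 + 41488) = (-18444 - 203)/(14885 + 41488) = -18647/56373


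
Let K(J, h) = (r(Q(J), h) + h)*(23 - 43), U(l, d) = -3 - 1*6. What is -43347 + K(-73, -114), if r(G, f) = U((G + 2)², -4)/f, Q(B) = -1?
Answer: -780303/19 ≈ -41069.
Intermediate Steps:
U(l, d) = -9 (U(l, d) = -3 - 6 = -9)
r(G, f) = -9/f
K(J, h) = -20*h + 180/h (K(J, h) = (-9/h + h)*(23 - 43) = (h - 9/h)*(-20) = -20*h + 180/h)
-43347 + K(-73, -114) = -43347 + (-20*(-114) + 180/(-114)) = -43347 + (2280 + 180*(-1/114)) = -43347 + (2280 - 30/19) = -43347 + 43290/19 = -780303/19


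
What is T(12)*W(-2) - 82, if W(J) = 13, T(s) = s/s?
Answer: -69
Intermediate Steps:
T(s) = 1
T(12)*W(-2) - 82 = 1*13 - 82 = 13 - 82 = -69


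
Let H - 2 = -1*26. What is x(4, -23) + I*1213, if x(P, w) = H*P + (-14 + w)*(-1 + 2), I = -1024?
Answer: -1242245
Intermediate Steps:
H = -24 (H = 2 - 1*26 = 2 - 26 = -24)
x(P, w) = -14 + w - 24*P (x(P, w) = -24*P + (-14 + w)*(-1 + 2) = -24*P + (-14 + w)*1 = -24*P + (-14 + w) = -14 + w - 24*P)
x(4, -23) + I*1213 = (-14 - 23 - 24*4) - 1024*1213 = (-14 - 23 - 96) - 1242112 = -133 - 1242112 = -1242245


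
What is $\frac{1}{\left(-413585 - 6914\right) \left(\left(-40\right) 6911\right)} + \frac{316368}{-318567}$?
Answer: $- \frac{12258494764757171}{12343700695892840} \approx -0.9931$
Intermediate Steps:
$\frac{1}{\left(-413585 - 6914\right) \left(\left(-40\right) 6911\right)} + \frac{316368}{-318567} = \frac{1}{\left(-420499\right) \left(-276440\right)} + 316368 \left(- \frac{1}{318567}\right) = \left(- \frac{1}{420499}\right) \left(- \frac{1}{276440}\right) - \frac{105456}{106189} = \frac{1}{116242743560} - \frac{105456}{106189} = - \frac{12258494764757171}{12343700695892840}$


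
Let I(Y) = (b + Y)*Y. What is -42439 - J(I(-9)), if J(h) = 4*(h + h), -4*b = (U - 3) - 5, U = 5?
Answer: -43033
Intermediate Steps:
b = ¾ (b = -((5 - 3) - 5)/4 = -(2 - 5)/4 = -¼*(-3) = ¾ ≈ 0.75000)
I(Y) = Y*(¾ + Y) (I(Y) = (¾ + Y)*Y = Y*(¾ + Y))
J(h) = 8*h (J(h) = 4*(2*h) = 8*h)
-42439 - J(I(-9)) = -42439 - 8*(¼)*(-9)*(3 + 4*(-9)) = -42439 - 8*(¼)*(-9)*(3 - 36) = -42439 - 8*(¼)*(-9)*(-33) = -42439 - 8*297/4 = -42439 - 1*594 = -42439 - 594 = -43033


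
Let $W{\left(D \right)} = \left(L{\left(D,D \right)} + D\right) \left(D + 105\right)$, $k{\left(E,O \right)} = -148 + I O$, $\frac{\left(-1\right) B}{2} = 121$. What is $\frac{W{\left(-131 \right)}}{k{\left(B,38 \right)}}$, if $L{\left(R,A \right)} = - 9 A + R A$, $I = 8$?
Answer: $- \frac{18209}{6} \approx -3034.8$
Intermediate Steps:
$B = -242$ ($B = \left(-2\right) 121 = -242$)
$L{\left(R,A \right)} = - 9 A + A R$
$k{\left(E,O \right)} = -148 + 8 O$
$W{\left(D \right)} = \left(105 + D\right) \left(D + D \left(-9 + D\right)\right)$ ($W{\left(D \right)} = \left(D \left(-9 + D\right) + D\right) \left(D + 105\right) = \left(D + D \left(-9 + D\right)\right) \left(105 + D\right) = \left(105 + D\right) \left(D + D \left(-9 + D\right)\right)$)
$\frac{W{\left(-131 \right)}}{k{\left(B,38 \right)}} = \frac{\left(-131\right) \left(-840 + \left(-131\right)^{2} + 97 \left(-131\right)\right)}{-148 + 8 \cdot 38} = \frac{\left(-131\right) \left(-840 + 17161 - 12707\right)}{-148 + 304} = \frac{\left(-131\right) 3614}{156} = \left(-473434\right) \frac{1}{156} = - \frac{18209}{6}$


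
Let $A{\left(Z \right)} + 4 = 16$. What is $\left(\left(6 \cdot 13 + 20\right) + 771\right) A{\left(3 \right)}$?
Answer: $10428$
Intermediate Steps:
$A{\left(Z \right)} = 12$ ($A{\left(Z \right)} = -4 + 16 = 12$)
$\left(\left(6 \cdot 13 + 20\right) + 771\right) A{\left(3 \right)} = \left(\left(6 \cdot 13 + 20\right) + 771\right) 12 = \left(\left(78 + 20\right) + 771\right) 12 = \left(98 + 771\right) 12 = 869 \cdot 12 = 10428$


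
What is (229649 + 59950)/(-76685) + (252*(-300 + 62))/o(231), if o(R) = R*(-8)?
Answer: 24190956/843535 ≈ 28.678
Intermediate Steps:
o(R) = -8*R
(229649 + 59950)/(-76685) + (252*(-300 + 62))/o(231) = (229649 + 59950)/(-76685) + (252*(-300 + 62))/((-8*231)) = 289599*(-1/76685) + (252*(-238))/(-1848) = -289599/76685 - 59976*(-1/1848) = -289599/76685 + 357/11 = 24190956/843535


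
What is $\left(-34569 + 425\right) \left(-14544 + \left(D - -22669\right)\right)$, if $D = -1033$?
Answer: $-242149248$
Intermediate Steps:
$\left(-34569 + 425\right) \left(-14544 + \left(D - -22669\right)\right) = \left(-34569 + 425\right) \left(-14544 - -21636\right) = - 34144 \left(-14544 + \left(-1033 + 22669\right)\right) = - 34144 \left(-14544 + 21636\right) = \left(-34144\right) 7092 = -242149248$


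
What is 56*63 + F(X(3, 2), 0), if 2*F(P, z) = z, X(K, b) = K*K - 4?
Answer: 3528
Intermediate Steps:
X(K, b) = -4 + K² (X(K, b) = K² - 4 = -4 + K²)
F(P, z) = z/2
56*63 + F(X(3, 2), 0) = 56*63 + (½)*0 = 3528 + 0 = 3528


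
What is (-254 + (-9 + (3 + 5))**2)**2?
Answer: 64009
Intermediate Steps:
(-254 + (-9 + (3 + 5))**2)**2 = (-254 + (-9 + 8)**2)**2 = (-254 + (-1)**2)**2 = (-254 + 1)**2 = (-253)**2 = 64009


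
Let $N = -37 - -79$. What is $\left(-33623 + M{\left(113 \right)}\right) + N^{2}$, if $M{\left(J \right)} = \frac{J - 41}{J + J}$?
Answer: $- \frac{3600031}{113} \approx -31859.0$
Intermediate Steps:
$M{\left(J \right)} = \frac{-41 + J}{2 J}$
$N = 42$ ($N = -37 + 79 = 42$)
$\left(-33623 + M{\left(113 \right)}\right) + N^{2} = \left(-33623 + \frac{-41 + 113}{2 \cdot 113}\right) + 42^{2} = \left(-33623 + \frac{1}{2} \cdot \frac{1}{113} \cdot 72\right) + 1764 = \left(-33623 + \frac{36}{113}\right) + 1764 = - \frac{3799363}{113} + 1764 = - \frac{3600031}{113}$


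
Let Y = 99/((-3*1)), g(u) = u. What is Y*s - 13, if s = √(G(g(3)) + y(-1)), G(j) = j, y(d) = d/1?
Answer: -13 - 33*√2 ≈ -59.669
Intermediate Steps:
y(d) = d (y(d) = d*1 = d)
s = √2 (s = √(3 - 1) = √2 ≈ 1.4142)
Y = -33 (Y = 99/(-3) = 99*(-⅓) = -33)
Y*s - 13 = -33*√2 - 13 = -13 - 33*√2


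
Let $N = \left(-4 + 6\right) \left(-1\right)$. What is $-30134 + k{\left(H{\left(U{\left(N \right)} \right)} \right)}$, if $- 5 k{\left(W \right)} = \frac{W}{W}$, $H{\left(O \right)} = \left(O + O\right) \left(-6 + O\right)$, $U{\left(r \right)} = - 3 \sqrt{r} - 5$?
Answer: $- \frac{150671}{5} \approx -30134.0$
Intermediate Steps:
$N = -2$ ($N = 2 \left(-1\right) = -2$)
$U{\left(r \right)} = -5 - 3 \sqrt{r}$ ($U{\left(r \right)} = - 3 \sqrt{r} - 5 = -5 - 3 \sqrt{r}$)
$H{\left(O \right)} = 2 O \left(-6 + O\right)$
$k{\left(W \right)} = - \frac{1}{5}$ ($k{\left(W \right)} = - \frac{W \frac{1}{W}}{5} = \left(- \frac{1}{5}\right) 1 = - \frac{1}{5}$)
$-30134 + k{\left(H{\left(U{\left(N \right)} \right)} \right)} = -30134 - \frac{1}{5} = - \frac{150671}{5}$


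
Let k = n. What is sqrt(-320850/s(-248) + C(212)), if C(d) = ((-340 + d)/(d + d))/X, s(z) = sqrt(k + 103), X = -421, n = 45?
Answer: sqrt(488743952 - 2955219221742525*sqrt(37))/825581 ≈ 162.4*I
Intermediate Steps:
k = 45
s(z) = 2*sqrt(37) (s(z) = sqrt(45 + 103) = sqrt(148) = 2*sqrt(37))
C(d) = -(-340 + d)/(842*d) (C(d) = ((-340 + d)/(d + d))/(-421) = ((-340 + d)/((2*d)))*(-1/421) = ((-340 + d)*(1/(2*d)))*(-1/421) = ((-340 + d)/(2*d))*(-1/421) = -(-340 + d)/(842*d))
sqrt(-320850/s(-248) + C(212)) = sqrt(-320850*sqrt(37)/74 + (1/842)*(340 - 1*212)/212) = sqrt(-160425*sqrt(37)/37 + (1/842)*(1/212)*(340 - 212)) = sqrt(-160425*sqrt(37)/37 + (1/842)*(1/212)*128) = sqrt(-160425*sqrt(37)/37 + 16/22313) = sqrt(16/22313 - 160425*sqrt(37)/37)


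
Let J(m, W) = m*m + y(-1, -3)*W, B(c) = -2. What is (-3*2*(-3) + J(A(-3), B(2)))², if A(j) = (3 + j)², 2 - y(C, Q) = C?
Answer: 144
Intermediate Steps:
y(C, Q) = 2 - C
J(m, W) = m² + 3*W (J(m, W) = m*m + (2 - 1*(-1))*W = m² + (2 + 1)*W = m² + 3*W)
(-3*2*(-3) + J(A(-3), B(2)))² = (-3*2*(-3) + (((3 - 3)²)² + 3*(-2)))² = (-6*(-3) + ((0²)² - 6))² = (18 + (0² - 6))² = (18 + (0 - 6))² = (18 - 6)² = 12² = 144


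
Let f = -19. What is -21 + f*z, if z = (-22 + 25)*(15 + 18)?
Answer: -1902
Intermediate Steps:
z = 99 (z = 3*33 = 99)
-21 + f*z = -21 - 19*99 = -21 - 1881 = -1902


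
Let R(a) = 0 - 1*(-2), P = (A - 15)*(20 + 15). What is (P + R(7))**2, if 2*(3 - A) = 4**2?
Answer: 487204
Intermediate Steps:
A = -5 (A = 3 - 1/2*4**2 = 3 - 1/2*16 = 3 - 8 = -5)
P = -700 (P = (-5 - 15)*(20 + 15) = -20*35 = -700)
R(a) = 2 (R(a) = 0 + 2 = 2)
(P + R(7))**2 = (-700 + 2)**2 = (-698)**2 = 487204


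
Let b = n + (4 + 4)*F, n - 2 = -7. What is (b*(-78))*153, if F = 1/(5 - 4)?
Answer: -35802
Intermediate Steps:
n = -5 (n = 2 - 7 = -5)
F = 1 (F = 1/1 = 1)
b = 3 (b = -5 + (4 + 4)*1 = -5 + 8*1 = -5 + 8 = 3)
(b*(-78))*153 = (3*(-78))*153 = -234*153 = -35802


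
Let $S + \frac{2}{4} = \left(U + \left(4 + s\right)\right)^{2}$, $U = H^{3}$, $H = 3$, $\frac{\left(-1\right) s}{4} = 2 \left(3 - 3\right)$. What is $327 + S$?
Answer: $\frac{2575}{2} \approx 1287.5$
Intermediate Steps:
$s = 0$ ($s = - 4 \cdot 2 \left(3 - 3\right) = - 4 \cdot 2 \cdot 0 = \left(-4\right) 0 = 0$)
$U = 27$ ($U = 3^{3} = 27$)
$S = \frac{1921}{2}$ ($S = - \frac{1}{2} + \left(27 + \left(4 + 0\right)\right)^{2} = - \frac{1}{2} + \left(27 + 4\right)^{2} = - \frac{1}{2} + 31^{2} = - \frac{1}{2} + 961 = \frac{1921}{2} \approx 960.5$)
$327 + S = 327 + \frac{1921}{2} = \frac{2575}{2}$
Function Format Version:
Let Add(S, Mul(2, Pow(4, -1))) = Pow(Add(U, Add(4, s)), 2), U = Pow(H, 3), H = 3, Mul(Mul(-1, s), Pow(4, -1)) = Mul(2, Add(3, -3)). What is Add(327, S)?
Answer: Rational(2575, 2) ≈ 1287.5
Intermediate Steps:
s = 0 (s = Mul(-4, Mul(2, Add(3, -3))) = Mul(-4, Mul(2, 0)) = Mul(-4, 0) = 0)
U = 27 (U = Pow(3, 3) = 27)
S = Rational(1921, 2) (S = Add(Rational(-1, 2), Pow(Add(27, Add(4, 0)), 2)) = Add(Rational(-1, 2), Pow(Add(27, 4), 2)) = Add(Rational(-1, 2), Pow(31, 2)) = Add(Rational(-1, 2), 961) = Rational(1921, 2) ≈ 960.50)
Add(327, S) = Add(327, Rational(1921, 2)) = Rational(2575, 2)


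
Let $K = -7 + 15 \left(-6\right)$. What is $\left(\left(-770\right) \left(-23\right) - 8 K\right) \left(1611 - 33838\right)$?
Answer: $-595748322$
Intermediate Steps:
$K = -97$ ($K = -7 - 90 = -97$)
$\left(\left(-770\right) \left(-23\right) - 8 K\right) \left(1611 - 33838\right) = \left(\left(-770\right) \left(-23\right) - -776\right) \left(1611 - 33838\right) = \left(17710 + 776\right) \left(-32227\right) = 18486 \left(-32227\right) = -595748322$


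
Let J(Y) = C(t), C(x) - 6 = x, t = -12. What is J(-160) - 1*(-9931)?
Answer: 9925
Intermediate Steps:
C(x) = 6 + x
J(Y) = -6 (J(Y) = 6 - 12 = -6)
J(-160) - 1*(-9931) = -6 - 1*(-9931) = -6 + 9931 = 9925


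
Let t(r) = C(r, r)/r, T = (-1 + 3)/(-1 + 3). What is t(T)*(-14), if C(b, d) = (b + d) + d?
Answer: -42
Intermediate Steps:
T = 1 (T = 2/2 = 2*(1/2) = 1)
C(b, d) = b + 2*d
t(r) = 3 (t(r) = (r + 2*r)/r = (3*r)/r = 3)
t(T)*(-14) = 3*(-14) = -42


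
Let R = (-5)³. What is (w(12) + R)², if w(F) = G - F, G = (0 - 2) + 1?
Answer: 19044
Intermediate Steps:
G = -1 (G = -2 + 1 = -1)
w(F) = -1 - F
R = -125
(w(12) + R)² = ((-1 - 1*12) - 125)² = ((-1 - 12) - 125)² = (-13 - 125)² = (-138)² = 19044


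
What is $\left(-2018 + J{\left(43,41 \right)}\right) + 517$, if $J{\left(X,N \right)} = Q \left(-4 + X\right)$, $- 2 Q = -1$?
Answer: $- \frac{2963}{2} \approx -1481.5$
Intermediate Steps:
$Q = \frac{1}{2}$ ($Q = \left(- \frac{1}{2}\right) \left(-1\right) = \frac{1}{2} \approx 0.5$)
$J{\left(X,N \right)} = -2 + \frac{X}{2}$ ($J{\left(X,N \right)} = \frac{-4 + X}{2} = -2 + \frac{X}{2}$)
$\left(-2018 + J{\left(43,41 \right)}\right) + 517 = \left(-2018 + \left(-2 + \frac{1}{2} \cdot 43\right)\right) + 517 = \left(-2018 + \left(-2 + \frac{43}{2}\right)\right) + 517 = \left(-2018 + \frac{39}{2}\right) + 517 = - \frac{3997}{2} + 517 = - \frac{2963}{2}$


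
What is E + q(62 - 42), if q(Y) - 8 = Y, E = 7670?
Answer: 7698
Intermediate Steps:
q(Y) = 8 + Y
E + q(62 - 42) = 7670 + (8 + (62 - 42)) = 7670 + (8 + 20) = 7670 + 28 = 7698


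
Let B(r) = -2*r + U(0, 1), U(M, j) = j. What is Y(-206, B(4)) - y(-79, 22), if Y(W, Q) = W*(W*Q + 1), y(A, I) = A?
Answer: -297179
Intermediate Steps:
B(r) = 1 - 2*r (B(r) = -2*r + 1 = 1 - 2*r)
Y(W, Q) = W*(1 + Q*W) (Y(W, Q) = W*(Q*W + 1) = W*(1 + Q*W))
Y(-206, B(4)) - y(-79, 22) = -206*(1 + (1 - 2*4)*(-206)) - 1*(-79) = -206*(1 + (1 - 8)*(-206)) + 79 = -206*(1 - 7*(-206)) + 79 = -206*(1 + 1442) + 79 = -206*1443 + 79 = -297258 + 79 = -297179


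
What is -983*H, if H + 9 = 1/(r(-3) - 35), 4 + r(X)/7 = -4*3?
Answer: 1301492/147 ≈ 8853.7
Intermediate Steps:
r(X) = -112 (r(X) = -28 + 7*(-4*3) = -28 + 7*(-12) = -28 - 84 = -112)
H = -1324/147 (H = -9 + 1/(-112 - 35) = -9 + 1/(-147) = -9 - 1/147 = -1324/147 ≈ -9.0068)
-983*H = -983*(-1324/147) = 1301492/147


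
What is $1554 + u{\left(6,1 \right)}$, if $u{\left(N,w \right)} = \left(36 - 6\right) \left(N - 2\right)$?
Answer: $1674$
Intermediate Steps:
$u{\left(N,w \right)} = -60 + 30 N$ ($u{\left(N,w \right)} = 30 \left(-2 + N\right) = -60 + 30 N$)
$1554 + u{\left(6,1 \right)} = 1554 + \left(-60 + 30 \cdot 6\right) = 1554 + \left(-60 + 180\right) = 1554 + 120 = 1674$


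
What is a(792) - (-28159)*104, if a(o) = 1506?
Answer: 2930042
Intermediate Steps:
a(792) - (-28159)*104 = 1506 - (-28159)*104 = 1506 - 1*(-2928536) = 1506 + 2928536 = 2930042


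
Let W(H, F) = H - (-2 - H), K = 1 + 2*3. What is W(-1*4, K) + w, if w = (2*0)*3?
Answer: -6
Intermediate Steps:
K = 7 (K = 1 + 6 = 7)
w = 0 (w = 0*3 = 0)
W(H, F) = 2 + 2*H (W(H, F) = H + (2 + H) = 2 + 2*H)
W(-1*4, K) + w = (2 + 2*(-1*4)) + 0 = (2 + 2*(-4)) + 0 = (2 - 8) + 0 = -6 + 0 = -6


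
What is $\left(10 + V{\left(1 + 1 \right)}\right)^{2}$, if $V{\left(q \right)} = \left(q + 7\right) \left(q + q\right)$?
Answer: $2116$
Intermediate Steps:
$V{\left(q \right)} = 2 q \left(7 + q\right)$ ($V{\left(q \right)} = \left(7 + q\right) 2 q = 2 q \left(7 + q\right)$)
$\left(10 + V{\left(1 + 1 \right)}\right)^{2} = \left(10 + 2 \left(1 + 1\right) \left(7 + \left(1 + 1\right)\right)\right)^{2} = \left(10 + 2 \cdot 2 \left(7 + 2\right)\right)^{2} = \left(10 + 2 \cdot 2 \cdot 9\right)^{2} = \left(10 + 36\right)^{2} = 46^{2} = 2116$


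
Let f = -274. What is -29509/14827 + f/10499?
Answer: -313877589/155668673 ≈ -2.0163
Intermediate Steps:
-29509/14827 + f/10499 = -29509/14827 - 274/10499 = -313877589/155668673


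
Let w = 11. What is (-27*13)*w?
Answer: -3861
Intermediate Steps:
(-27*13)*w = -27*13*11 = -351*11 = -3861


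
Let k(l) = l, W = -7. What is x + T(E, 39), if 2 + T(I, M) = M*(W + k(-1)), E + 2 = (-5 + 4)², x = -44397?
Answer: -44711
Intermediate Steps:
E = -1 (E = -2 + (-5 + 4)² = -2 + (-1)² = -2 + 1 = -1)
T(I, M) = -2 - 8*M (T(I, M) = -2 + M*(-7 - 1) = -2 + M*(-8) = -2 - 8*M)
x + T(E, 39) = -44397 + (-2 - 8*39) = -44397 + (-2 - 312) = -44397 - 314 = -44711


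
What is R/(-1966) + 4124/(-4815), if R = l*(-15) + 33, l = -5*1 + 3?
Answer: -8411129/9466290 ≈ -0.88853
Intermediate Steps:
l = -2 (l = -5 + 3 = -2)
R = 63 (R = -2*(-15) + 33 = 30 + 33 = 63)
R/(-1966) + 4124/(-4815) = 63/(-1966) + 4124/(-4815) = 63*(-1/1966) + 4124*(-1/4815) = -63/1966 - 4124/4815 = -8411129/9466290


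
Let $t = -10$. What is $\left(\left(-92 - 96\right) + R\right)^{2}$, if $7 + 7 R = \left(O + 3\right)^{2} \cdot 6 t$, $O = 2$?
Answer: $\frac{7969329}{49} \approx 1.6264 \cdot 10^{5}$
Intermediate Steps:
$R = - \frac{1507}{7}$ ($R = -1 + \frac{\left(2 + 3\right)^{2} \cdot 6 \left(-10\right)}{7} = -1 + \frac{5^{2} \cdot 6 \left(-10\right)}{7} = -1 + \frac{25 \cdot 6 \left(-10\right)}{7} = -1 + \frac{150 \left(-10\right)}{7} = -1 + \frac{1}{7} \left(-1500\right) = -1 - \frac{1500}{7} = - \frac{1507}{7} \approx -215.29$)
$\left(\left(-92 - 96\right) + R\right)^{2} = \left(\left(-92 - 96\right) - \frac{1507}{7}\right)^{2} = \left(-188 - \frac{1507}{7}\right)^{2} = \left(- \frac{2823}{7}\right)^{2} = \frac{7969329}{49}$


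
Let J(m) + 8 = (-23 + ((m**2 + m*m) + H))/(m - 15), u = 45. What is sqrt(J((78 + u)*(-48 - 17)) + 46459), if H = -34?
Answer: sqrt(217366940130)/2670 ≈ 174.62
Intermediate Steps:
J(m) = -8 + (-57 + 2*m**2)/(-15 + m) (J(m) = -8 + (-23 + ((m**2 + m*m) - 34))/(m - 15) = -8 + (-23 + ((m**2 + m**2) - 34))/(-15 + m) = -8 + (-23 + (2*m**2 - 34))/(-15 + m) = -8 + (-23 + (-34 + 2*m**2))/(-15 + m) = -8 + (-57 + 2*m**2)/(-15 + m))
sqrt(J((78 + u)*(-48 - 17)) + 46459) = sqrt((63 - 8*(78 + 45)*(-48 - 17) + 2*((78 + 45)*(-48 - 17))**2)/(-15 + (78 + 45)*(-48 - 17)) + 46459) = sqrt((63 - 984*(-65) + 2*(123*(-65))**2)/(-15 + 123*(-65)) + 46459) = sqrt((63 - 8*(-7995) + 2*(-7995)**2)/(-15 - 7995) + 46459) = sqrt((63 + 63960 + 2*63920025)/(-8010) + 46459) = sqrt(-(63 + 63960 + 127840050)/8010 + 46459) = sqrt(-1/8010*127904073 + 46459) = sqrt(-42634691/2670 + 46459) = sqrt(81410839/2670) = sqrt(217366940130)/2670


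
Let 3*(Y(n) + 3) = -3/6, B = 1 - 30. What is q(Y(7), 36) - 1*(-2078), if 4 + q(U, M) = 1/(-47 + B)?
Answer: 157623/76 ≈ 2074.0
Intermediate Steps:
B = -29
Y(n) = -19/6 (Y(n) = -3 + (-3/6)/3 = -3 + (-3*⅙)/3 = -3 + (⅓)*(-½) = -3 - ⅙ = -19/6)
q(U, M) = -305/76 (q(U, M) = -4 + 1/(-47 - 29) = -4 + 1/(-76) = -4 - 1/76 = -305/76)
q(Y(7), 36) - 1*(-2078) = -305/76 - 1*(-2078) = -305/76 + 2078 = 157623/76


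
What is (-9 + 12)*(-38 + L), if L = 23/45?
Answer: -1687/15 ≈ -112.47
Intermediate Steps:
L = 23/45 (L = 23*(1/45) = 23/45 ≈ 0.51111)
(-9 + 12)*(-38 + L) = (-9 + 12)*(-38 + 23/45) = 3*(-1687/45) = -1687/15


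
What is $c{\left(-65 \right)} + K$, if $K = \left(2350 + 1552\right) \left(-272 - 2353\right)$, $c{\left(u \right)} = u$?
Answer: $-10242815$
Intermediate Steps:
$K = -10242750$ ($K = 3902 \left(-2625\right) = -10242750$)
$c{\left(-65 \right)} + K = -65 - 10242750 = -10242815$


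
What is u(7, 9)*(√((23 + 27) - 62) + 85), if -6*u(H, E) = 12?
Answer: -170 - 4*I*√3 ≈ -170.0 - 6.9282*I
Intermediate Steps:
u(H, E) = -2 (u(H, E) = -⅙*12 = -2)
u(7, 9)*(√((23 + 27) - 62) + 85) = -2*(√((23 + 27) - 62) + 85) = -2*(√(50 - 62) + 85) = -2*(√(-12) + 85) = -2*(2*I*√3 + 85) = -2*(85 + 2*I*√3) = -170 - 4*I*√3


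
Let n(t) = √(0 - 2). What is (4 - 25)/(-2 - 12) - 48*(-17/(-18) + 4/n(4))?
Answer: -263/6 + 96*I*√2 ≈ -43.833 + 135.76*I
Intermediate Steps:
n(t) = I*√2 (n(t) = √(-2) = I*√2)
(4 - 25)/(-2 - 12) - 48*(-17/(-18) + 4/n(4)) = (4 - 25)/(-2 - 12) - 48*(-17/(-18) + 4/((I*√2))) = -21/(-14) - 48*(-17*(-1/18) + 4*(-I*√2/2)) = -21*(-1/14) - 48*(17/18 - 2*I*√2) = 3/2 + (-136/3 + 96*I*√2) = -263/6 + 96*I*√2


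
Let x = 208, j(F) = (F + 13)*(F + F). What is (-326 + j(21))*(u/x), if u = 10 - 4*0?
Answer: 2755/52 ≈ 52.981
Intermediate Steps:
j(F) = 2*F*(13 + F) (j(F) = (13 + F)*(2*F) = 2*F*(13 + F))
u = 10 (u = 10 + 0 = 10)
(-326 + j(21))*(u/x) = (-326 + 2*21*(13 + 21))*(10/208) = (-326 + 2*21*34)*(10*(1/208)) = (-326 + 1428)*(5/104) = 1102*(5/104) = 2755/52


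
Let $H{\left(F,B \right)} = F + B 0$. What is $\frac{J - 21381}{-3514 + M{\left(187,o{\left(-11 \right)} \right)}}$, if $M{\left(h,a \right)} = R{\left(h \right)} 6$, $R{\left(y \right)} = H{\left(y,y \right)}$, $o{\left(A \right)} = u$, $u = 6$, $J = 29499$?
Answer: $- \frac{4059}{1196} \approx -3.3938$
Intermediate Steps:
$o{\left(A \right)} = 6$
$H{\left(F,B \right)} = F$ ($H{\left(F,B \right)} = F + 0 = F$)
$R{\left(y \right)} = y$
$M{\left(h,a \right)} = 6 h$ ($M{\left(h,a \right)} = h 6 = 6 h$)
$\frac{J - 21381}{-3514 + M{\left(187,o{\left(-11 \right)} \right)}} = \frac{29499 - 21381}{-3514 + 6 \cdot 187} = \frac{8118}{-3514 + 1122} = \frac{8118}{-2392} = 8118 \left(- \frac{1}{2392}\right) = - \frac{4059}{1196}$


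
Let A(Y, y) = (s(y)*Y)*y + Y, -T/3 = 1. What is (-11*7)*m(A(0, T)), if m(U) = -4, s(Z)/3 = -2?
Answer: 308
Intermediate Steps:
T = -3 (T = -3*1 = -3)
s(Z) = -6 (s(Z) = 3*(-2) = -6)
A(Y, y) = Y - 6*Y*y (A(Y, y) = (-6*Y)*y + Y = -6*Y*y + Y = Y - 6*Y*y)
(-11*7)*m(A(0, T)) = -11*7*(-4) = -77*(-4) = 308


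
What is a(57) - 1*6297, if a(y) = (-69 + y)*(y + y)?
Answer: -7665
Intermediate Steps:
a(y) = 2*y*(-69 + y) (a(y) = (-69 + y)*(2*y) = 2*y*(-69 + y))
a(57) - 1*6297 = 2*57*(-69 + 57) - 1*6297 = 2*57*(-12) - 6297 = -1368 - 6297 = -7665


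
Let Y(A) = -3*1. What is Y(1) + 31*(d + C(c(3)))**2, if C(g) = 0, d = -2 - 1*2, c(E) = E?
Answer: 493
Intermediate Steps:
d = -4 (d = -2 - 2 = -4)
Y(A) = -3
Y(1) + 31*(d + C(c(3)))**2 = -3 + 31*(-4 + 0)**2 = -3 + 31*(-4)**2 = -3 + 31*16 = -3 + 496 = 493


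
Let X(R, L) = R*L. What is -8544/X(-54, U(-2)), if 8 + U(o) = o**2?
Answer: -356/9 ≈ -39.556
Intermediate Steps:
U(o) = -8 + o**2
X(R, L) = L*R
-8544/X(-54, U(-2)) = -8544*(-1/(54*(-8 + (-2)**2))) = -8544*(-1/(54*(-8 + 4))) = -8544/((-4*(-54))) = -8544/216 = -8544*1/216 = -356/9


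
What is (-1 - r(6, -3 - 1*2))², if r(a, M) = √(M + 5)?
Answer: 1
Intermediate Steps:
r(a, M) = √(5 + M)
(-1 - r(6, -3 - 1*2))² = (-1 - √(5 + (-3 - 1*2)))² = (-1 - √(5 + (-3 - 2)))² = (-1 - √(5 - 5))² = (-1 - √0)² = (-1 - 1*0)² = (-1 + 0)² = (-1)² = 1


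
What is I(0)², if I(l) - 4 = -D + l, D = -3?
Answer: 49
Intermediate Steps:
I(l) = 7 + l (I(l) = 4 + (-1*(-3) + l) = 4 + (3 + l) = 7 + l)
I(0)² = (7 + 0)² = 7² = 49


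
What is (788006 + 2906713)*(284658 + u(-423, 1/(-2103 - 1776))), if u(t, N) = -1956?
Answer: 1044504450738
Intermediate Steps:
(788006 + 2906713)*(284658 + u(-423, 1/(-2103 - 1776))) = (788006 + 2906713)*(284658 - 1956) = 3694719*282702 = 1044504450738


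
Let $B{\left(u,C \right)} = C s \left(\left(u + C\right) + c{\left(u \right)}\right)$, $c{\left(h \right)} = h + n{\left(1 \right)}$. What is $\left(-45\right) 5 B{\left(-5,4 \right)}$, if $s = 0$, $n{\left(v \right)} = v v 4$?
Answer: $0$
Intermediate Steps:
$n{\left(v \right)} = 4 v^{2}$ ($n{\left(v \right)} = v^{2} \cdot 4 = 4 v^{2}$)
$c{\left(h \right)} = 4 + h$ ($c{\left(h \right)} = h + 4 \cdot 1^{2} = h + 4 \cdot 1 = h + 4 = 4 + h$)
$B{\left(u,C \right)} = 0$ ($B{\left(u,C \right)} = C 0 \left(\left(u + C\right) + \left(4 + u\right)\right) = 0 \left(\left(C + u\right) + \left(4 + u\right)\right) = 0 \left(4 + C + 2 u\right) = 0$)
$\left(-45\right) 5 B{\left(-5,4 \right)} = \left(-45\right) 5 \cdot 0 = \left(-225\right) 0 = 0$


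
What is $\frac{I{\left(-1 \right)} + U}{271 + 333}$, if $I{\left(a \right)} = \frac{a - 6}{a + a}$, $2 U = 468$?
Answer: $\frac{475}{1208} \approx 0.39321$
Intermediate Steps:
$U = 234$ ($U = \frac{1}{2} \cdot 468 = 234$)
$I{\left(a \right)} = \frac{-6 + a}{2 a}$
$\frac{I{\left(-1 \right)} + U}{271 + 333} = \frac{\frac{-6 - 1}{2 \left(-1\right)} + 234}{271 + 333} = \frac{\frac{1}{2} \left(-1\right) \left(-7\right) + 234}{604} = \left(\frac{7}{2} + 234\right) \frac{1}{604} = \frac{475}{2} \cdot \frac{1}{604} = \frac{475}{1208}$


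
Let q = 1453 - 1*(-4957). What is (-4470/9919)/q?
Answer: -447/6358079 ≈ -7.0304e-5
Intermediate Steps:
q = 6410 (q = 1453 + 4957 = 6410)
(-4470/9919)/q = -4470/9919/6410 = -4470*1/9919*(1/6410) = -4470/9919*1/6410 = -447/6358079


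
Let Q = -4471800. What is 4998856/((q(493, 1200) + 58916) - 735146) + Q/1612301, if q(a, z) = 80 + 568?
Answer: -5540364057628/544620767091 ≈ -10.173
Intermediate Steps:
q(a, z) = 648
4998856/((q(493, 1200) + 58916) - 735146) + Q/1612301 = 4998856/((648 + 58916) - 735146) - 4471800/1612301 = 4998856/(59564 - 735146) - 4471800*1/1612301 = 4998856/(-675582) - 4471800/1612301 = 4998856*(-1/675582) - 4471800/1612301 = -2499428/337791 - 4471800/1612301 = -5540364057628/544620767091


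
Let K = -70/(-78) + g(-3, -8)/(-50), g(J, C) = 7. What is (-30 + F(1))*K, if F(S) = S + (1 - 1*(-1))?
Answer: -13293/650 ≈ -20.451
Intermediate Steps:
K = 1477/1950 (K = -70/(-78) + 7/(-50) = -70*(-1/78) + 7*(-1/50) = 35/39 - 7/50 = 1477/1950 ≈ 0.75744)
F(S) = 2 + S (F(S) = S + (1 + 1) = S + 2 = 2 + S)
(-30 + F(1))*K = (-30 + (2 + 1))*(1477/1950) = (-30 + 3)*(1477/1950) = -27*1477/1950 = -13293/650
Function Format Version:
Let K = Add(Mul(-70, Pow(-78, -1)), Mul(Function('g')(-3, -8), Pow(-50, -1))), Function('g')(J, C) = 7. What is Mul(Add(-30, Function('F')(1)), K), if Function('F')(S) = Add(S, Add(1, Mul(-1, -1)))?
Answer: Rational(-13293, 650) ≈ -20.451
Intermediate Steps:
K = Rational(1477, 1950) (K = Add(Mul(-70, Pow(-78, -1)), Mul(7, Pow(-50, -1))) = Add(Mul(-70, Rational(-1, 78)), Mul(7, Rational(-1, 50))) = Add(Rational(35, 39), Rational(-7, 50)) = Rational(1477, 1950) ≈ 0.75744)
Function('F')(S) = Add(2, S) (Function('F')(S) = Add(S, Add(1, 1)) = Add(S, 2) = Add(2, S))
Mul(Add(-30, Function('F')(1)), K) = Mul(Add(-30, Add(2, 1)), Rational(1477, 1950)) = Mul(Add(-30, 3), Rational(1477, 1950)) = Mul(-27, Rational(1477, 1950)) = Rational(-13293, 650)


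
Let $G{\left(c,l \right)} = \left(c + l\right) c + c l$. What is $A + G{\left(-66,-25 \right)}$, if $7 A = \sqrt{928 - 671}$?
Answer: $7656 + \frac{\sqrt{257}}{7} \approx 7658.3$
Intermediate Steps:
$G{\left(c,l \right)} = c l + c \left(c + l\right)$ ($G{\left(c,l \right)} = c \left(c + l\right) + c l = c l + c \left(c + l\right)$)
$A = \frac{\sqrt{257}}{7}$ ($A = \frac{\sqrt{928 - 671}}{7} = \frac{\sqrt{257}}{7} \approx 2.2902$)
$A + G{\left(-66,-25 \right)} = \frac{\sqrt{257}}{7} - 66 \left(-66 + 2 \left(-25\right)\right) = \frac{\sqrt{257}}{7} - 66 \left(-66 - 50\right) = \frac{\sqrt{257}}{7} - -7656 = \frac{\sqrt{257}}{7} + 7656 = 7656 + \frac{\sqrt{257}}{7}$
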